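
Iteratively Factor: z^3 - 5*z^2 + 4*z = (z - 4)*(z^2 - z) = (z - 4)*(z - 1)*(z)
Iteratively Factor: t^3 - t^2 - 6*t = (t)*(t^2 - t - 6) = t*(t - 3)*(t + 2)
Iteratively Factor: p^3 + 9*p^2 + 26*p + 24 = (p + 3)*(p^2 + 6*p + 8) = (p + 3)*(p + 4)*(p + 2)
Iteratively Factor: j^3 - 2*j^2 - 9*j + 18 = (j - 3)*(j^2 + j - 6) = (j - 3)*(j - 2)*(j + 3)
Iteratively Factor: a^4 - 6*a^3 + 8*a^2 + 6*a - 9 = (a - 1)*(a^3 - 5*a^2 + 3*a + 9) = (a - 3)*(a - 1)*(a^2 - 2*a - 3) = (a - 3)*(a - 1)*(a + 1)*(a - 3)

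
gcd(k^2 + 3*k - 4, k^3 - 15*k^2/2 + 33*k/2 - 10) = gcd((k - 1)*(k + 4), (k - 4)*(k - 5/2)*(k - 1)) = k - 1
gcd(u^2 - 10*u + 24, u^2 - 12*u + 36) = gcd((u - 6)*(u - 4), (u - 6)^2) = u - 6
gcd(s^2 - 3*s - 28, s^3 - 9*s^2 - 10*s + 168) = s^2 - 3*s - 28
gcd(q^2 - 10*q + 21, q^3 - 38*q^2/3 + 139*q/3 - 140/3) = q - 7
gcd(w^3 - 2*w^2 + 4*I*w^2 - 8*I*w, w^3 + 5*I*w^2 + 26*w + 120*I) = w + 4*I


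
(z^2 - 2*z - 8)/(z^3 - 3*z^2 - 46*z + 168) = (z + 2)/(z^2 + z - 42)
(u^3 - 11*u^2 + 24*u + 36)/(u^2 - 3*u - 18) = (u^2 - 5*u - 6)/(u + 3)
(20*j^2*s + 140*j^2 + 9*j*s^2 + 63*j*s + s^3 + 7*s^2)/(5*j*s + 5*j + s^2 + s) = (4*j*s + 28*j + s^2 + 7*s)/(s + 1)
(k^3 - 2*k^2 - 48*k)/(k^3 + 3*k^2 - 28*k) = (k^2 - 2*k - 48)/(k^2 + 3*k - 28)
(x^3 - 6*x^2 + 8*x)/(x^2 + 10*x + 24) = x*(x^2 - 6*x + 8)/(x^2 + 10*x + 24)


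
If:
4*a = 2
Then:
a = 1/2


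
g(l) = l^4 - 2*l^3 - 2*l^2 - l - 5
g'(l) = 4*l^3 - 6*l^2 - 4*l - 1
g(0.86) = -8.06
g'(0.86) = -6.33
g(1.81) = -14.49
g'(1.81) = -4.18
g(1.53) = -12.90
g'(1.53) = -6.84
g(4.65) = 213.55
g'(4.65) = 252.84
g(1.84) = -14.61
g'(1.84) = -3.76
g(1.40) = -11.97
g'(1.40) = -7.38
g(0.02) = -5.02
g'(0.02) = -1.08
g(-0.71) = -4.33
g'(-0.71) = -2.62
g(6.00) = 781.00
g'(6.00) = 623.00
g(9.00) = 4927.00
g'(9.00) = 2393.00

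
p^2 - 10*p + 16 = (p - 8)*(p - 2)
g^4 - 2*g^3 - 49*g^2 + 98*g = g*(g - 7)*(g - 2)*(g + 7)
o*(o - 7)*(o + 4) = o^3 - 3*o^2 - 28*o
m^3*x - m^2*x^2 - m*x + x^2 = (m - 1)*(m - x)*(m*x + x)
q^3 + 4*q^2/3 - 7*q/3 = q*(q - 1)*(q + 7/3)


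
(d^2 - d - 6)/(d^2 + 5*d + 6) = (d - 3)/(d + 3)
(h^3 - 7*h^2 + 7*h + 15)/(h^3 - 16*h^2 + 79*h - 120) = (h + 1)/(h - 8)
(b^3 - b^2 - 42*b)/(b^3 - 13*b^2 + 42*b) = (b + 6)/(b - 6)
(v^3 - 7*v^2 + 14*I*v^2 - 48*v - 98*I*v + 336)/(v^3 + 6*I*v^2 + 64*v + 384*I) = (v - 7)/(v - 8*I)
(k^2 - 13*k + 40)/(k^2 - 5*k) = (k - 8)/k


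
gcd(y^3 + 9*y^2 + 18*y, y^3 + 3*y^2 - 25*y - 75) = y + 3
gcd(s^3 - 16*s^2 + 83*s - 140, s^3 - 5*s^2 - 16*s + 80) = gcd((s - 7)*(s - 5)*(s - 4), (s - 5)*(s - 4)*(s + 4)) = s^2 - 9*s + 20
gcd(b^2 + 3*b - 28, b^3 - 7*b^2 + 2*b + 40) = b - 4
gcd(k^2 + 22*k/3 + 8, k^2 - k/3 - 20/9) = k + 4/3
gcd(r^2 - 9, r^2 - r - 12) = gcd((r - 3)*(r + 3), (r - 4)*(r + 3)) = r + 3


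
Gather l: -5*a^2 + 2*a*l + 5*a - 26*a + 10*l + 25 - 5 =-5*a^2 - 21*a + l*(2*a + 10) + 20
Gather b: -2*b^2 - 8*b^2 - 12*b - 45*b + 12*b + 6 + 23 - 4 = -10*b^2 - 45*b + 25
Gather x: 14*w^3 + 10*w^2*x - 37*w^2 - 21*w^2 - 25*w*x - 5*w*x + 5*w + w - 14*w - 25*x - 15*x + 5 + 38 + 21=14*w^3 - 58*w^2 - 8*w + x*(10*w^2 - 30*w - 40) + 64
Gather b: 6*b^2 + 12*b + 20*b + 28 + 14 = 6*b^2 + 32*b + 42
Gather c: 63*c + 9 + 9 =63*c + 18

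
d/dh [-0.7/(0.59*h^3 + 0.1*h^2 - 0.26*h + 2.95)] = (1.239*h^2 + 0.14*h - 0.182)/(0.59*h^3 + 0.1*h^2 - 0.26*h + 2.95)^2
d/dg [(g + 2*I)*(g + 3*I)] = 2*g + 5*I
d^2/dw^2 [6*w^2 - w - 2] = 12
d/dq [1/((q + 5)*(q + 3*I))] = -(2*q + 5 + 3*I)/((q + 5)^2*(q + 3*I)^2)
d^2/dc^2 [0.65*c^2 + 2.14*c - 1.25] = 1.30000000000000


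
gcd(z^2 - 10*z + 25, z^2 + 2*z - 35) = z - 5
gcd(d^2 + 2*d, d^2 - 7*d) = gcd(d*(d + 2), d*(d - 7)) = d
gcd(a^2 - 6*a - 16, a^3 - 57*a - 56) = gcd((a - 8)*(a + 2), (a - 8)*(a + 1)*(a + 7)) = a - 8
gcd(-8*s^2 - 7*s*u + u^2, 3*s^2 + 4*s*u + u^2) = s + u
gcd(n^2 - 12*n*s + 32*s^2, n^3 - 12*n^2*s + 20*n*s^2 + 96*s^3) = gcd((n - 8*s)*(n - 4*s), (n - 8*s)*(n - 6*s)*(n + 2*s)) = -n + 8*s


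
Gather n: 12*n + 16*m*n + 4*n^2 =4*n^2 + n*(16*m + 12)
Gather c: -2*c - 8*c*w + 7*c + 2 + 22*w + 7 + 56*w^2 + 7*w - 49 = c*(5 - 8*w) + 56*w^2 + 29*w - 40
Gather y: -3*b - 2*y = -3*b - 2*y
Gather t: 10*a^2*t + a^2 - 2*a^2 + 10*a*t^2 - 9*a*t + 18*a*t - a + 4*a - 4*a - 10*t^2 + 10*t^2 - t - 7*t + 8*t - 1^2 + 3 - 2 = -a^2 + 10*a*t^2 - a + t*(10*a^2 + 9*a)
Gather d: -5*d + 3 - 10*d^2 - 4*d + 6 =-10*d^2 - 9*d + 9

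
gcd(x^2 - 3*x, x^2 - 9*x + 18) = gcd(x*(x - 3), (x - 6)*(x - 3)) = x - 3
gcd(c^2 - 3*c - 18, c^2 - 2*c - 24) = c - 6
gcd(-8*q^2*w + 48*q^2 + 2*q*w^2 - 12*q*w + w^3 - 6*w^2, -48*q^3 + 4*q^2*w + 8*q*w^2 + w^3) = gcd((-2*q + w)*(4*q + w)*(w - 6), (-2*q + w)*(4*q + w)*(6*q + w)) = 8*q^2 - 2*q*w - w^2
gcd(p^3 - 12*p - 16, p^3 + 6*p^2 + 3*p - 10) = p + 2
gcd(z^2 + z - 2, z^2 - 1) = z - 1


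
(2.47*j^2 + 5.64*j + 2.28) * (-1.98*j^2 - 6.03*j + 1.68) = -4.8906*j^4 - 26.0613*j^3 - 34.374*j^2 - 4.2732*j + 3.8304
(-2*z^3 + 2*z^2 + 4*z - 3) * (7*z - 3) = -14*z^4 + 20*z^3 + 22*z^2 - 33*z + 9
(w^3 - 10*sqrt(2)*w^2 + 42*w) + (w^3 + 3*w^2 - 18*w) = 2*w^3 - 10*sqrt(2)*w^2 + 3*w^2 + 24*w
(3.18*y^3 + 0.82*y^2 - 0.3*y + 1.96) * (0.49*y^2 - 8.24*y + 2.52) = 1.5582*y^5 - 25.8014*y^4 + 1.1098*y^3 + 5.4988*y^2 - 16.9064*y + 4.9392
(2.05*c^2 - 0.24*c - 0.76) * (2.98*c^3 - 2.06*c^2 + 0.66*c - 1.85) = 6.109*c^5 - 4.9382*c^4 - 0.4174*c^3 - 2.3853*c^2 - 0.0576*c + 1.406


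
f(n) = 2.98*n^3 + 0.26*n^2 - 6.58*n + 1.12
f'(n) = 8.94*n^2 + 0.52*n - 6.58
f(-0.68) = 4.78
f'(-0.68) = -2.80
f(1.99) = 12.54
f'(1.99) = 29.86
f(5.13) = 376.52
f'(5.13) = 231.36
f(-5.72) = -510.44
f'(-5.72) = 282.95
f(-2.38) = -21.92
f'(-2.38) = 42.82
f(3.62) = 122.07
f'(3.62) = 112.46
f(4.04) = 175.28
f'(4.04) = 141.44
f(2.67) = 42.13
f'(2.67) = 58.54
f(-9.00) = -2091.02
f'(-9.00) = 712.88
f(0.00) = 1.12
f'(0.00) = -6.58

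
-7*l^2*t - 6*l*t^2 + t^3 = t*(-7*l + t)*(l + t)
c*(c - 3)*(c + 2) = c^3 - c^2 - 6*c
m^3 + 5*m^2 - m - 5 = (m - 1)*(m + 1)*(m + 5)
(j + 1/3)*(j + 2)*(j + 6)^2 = j^4 + 43*j^3/3 + 194*j^2/3 + 92*j + 24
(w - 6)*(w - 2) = w^2 - 8*w + 12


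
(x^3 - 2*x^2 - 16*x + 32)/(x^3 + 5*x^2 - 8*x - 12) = (x^2 - 16)/(x^2 + 7*x + 6)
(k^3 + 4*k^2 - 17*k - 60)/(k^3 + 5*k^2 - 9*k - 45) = (k - 4)/(k - 3)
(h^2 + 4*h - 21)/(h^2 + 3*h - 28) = (h - 3)/(h - 4)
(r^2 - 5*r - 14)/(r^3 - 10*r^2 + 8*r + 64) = (r - 7)/(r^2 - 12*r + 32)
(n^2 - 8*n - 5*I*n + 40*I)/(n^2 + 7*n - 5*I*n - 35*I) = (n - 8)/(n + 7)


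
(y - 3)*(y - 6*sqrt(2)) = y^2 - 6*sqrt(2)*y - 3*y + 18*sqrt(2)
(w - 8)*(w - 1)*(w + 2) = w^3 - 7*w^2 - 10*w + 16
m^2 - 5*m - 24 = (m - 8)*(m + 3)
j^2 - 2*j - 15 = (j - 5)*(j + 3)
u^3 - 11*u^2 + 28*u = u*(u - 7)*(u - 4)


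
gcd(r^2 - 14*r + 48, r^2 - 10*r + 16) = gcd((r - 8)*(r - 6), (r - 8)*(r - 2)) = r - 8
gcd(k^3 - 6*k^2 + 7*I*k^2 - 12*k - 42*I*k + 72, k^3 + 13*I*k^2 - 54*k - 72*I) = k^2 + 7*I*k - 12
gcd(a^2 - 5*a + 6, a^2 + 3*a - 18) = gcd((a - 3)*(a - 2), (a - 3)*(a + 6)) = a - 3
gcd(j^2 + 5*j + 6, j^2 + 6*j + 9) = j + 3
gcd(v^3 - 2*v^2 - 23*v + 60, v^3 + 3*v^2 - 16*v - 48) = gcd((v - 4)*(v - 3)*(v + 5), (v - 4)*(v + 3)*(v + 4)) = v - 4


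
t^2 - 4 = (t - 2)*(t + 2)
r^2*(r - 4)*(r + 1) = r^4 - 3*r^3 - 4*r^2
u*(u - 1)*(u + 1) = u^3 - u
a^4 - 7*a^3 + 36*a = a*(a - 6)*(a - 3)*(a + 2)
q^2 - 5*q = q*(q - 5)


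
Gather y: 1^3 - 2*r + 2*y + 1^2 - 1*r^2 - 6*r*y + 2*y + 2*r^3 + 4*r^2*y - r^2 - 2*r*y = 2*r^3 - 2*r^2 - 2*r + y*(4*r^2 - 8*r + 4) + 2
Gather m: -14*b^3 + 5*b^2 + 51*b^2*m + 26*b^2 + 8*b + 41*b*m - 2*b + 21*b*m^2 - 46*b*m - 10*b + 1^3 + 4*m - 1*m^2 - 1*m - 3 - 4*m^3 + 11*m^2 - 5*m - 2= -14*b^3 + 31*b^2 - 4*b - 4*m^3 + m^2*(21*b + 10) + m*(51*b^2 - 5*b - 2) - 4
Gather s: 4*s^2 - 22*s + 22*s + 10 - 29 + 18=4*s^2 - 1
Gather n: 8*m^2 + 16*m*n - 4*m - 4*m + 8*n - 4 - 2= 8*m^2 - 8*m + n*(16*m + 8) - 6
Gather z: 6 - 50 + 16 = -28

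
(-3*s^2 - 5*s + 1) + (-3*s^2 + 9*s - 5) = -6*s^2 + 4*s - 4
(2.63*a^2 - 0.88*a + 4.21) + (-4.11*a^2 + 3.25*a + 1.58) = -1.48*a^2 + 2.37*a + 5.79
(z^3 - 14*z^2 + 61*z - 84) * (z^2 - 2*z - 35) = z^5 - 16*z^4 + 54*z^3 + 284*z^2 - 1967*z + 2940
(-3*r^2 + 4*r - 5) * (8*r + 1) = -24*r^3 + 29*r^2 - 36*r - 5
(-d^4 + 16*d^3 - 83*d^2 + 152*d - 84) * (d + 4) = -d^5 + 12*d^4 - 19*d^3 - 180*d^2 + 524*d - 336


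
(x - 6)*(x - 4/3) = x^2 - 22*x/3 + 8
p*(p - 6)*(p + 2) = p^3 - 4*p^2 - 12*p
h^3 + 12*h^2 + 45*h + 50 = (h + 2)*(h + 5)^2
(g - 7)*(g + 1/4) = g^2 - 27*g/4 - 7/4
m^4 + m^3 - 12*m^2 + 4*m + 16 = (m - 2)^2*(m + 1)*(m + 4)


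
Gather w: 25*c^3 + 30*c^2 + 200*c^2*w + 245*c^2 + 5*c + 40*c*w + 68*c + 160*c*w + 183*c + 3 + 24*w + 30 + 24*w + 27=25*c^3 + 275*c^2 + 256*c + w*(200*c^2 + 200*c + 48) + 60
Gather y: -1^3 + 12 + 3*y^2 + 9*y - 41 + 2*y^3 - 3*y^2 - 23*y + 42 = 2*y^3 - 14*y + 12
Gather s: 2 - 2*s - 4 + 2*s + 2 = 0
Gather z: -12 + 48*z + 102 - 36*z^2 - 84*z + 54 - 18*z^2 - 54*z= -54*z^2 - 90*z + 144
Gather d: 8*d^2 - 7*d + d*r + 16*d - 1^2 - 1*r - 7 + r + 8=8*d^2 + d*(r + 9)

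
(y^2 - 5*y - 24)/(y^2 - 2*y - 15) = (y - 8)/(y - 5)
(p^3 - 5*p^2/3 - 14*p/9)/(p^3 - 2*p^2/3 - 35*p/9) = (3*p + 2)/(3*p + 5)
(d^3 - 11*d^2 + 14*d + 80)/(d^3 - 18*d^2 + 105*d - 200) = (d + 2)/(d - 5)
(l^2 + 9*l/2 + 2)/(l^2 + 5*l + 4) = (l + 1/2)/(l + 1)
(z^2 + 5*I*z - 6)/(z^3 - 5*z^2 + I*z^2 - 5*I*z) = (z^2 + 5*I*z - 6)/(z*(z^2 + z*(-5 + I) - 5*I))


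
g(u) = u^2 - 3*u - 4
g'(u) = 2*u - 3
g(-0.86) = -0.68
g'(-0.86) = -4.72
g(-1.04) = 0.20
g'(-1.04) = -5.08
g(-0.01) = -3.97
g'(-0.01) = -3.02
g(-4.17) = 25.90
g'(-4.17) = -11.34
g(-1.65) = 3.67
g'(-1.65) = -6.30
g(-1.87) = 5.11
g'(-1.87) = -6.74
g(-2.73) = 11.64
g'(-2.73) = -8.46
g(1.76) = -6.18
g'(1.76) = 0.52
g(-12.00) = 176.00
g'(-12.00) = -27.00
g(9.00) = 50.00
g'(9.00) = 15.00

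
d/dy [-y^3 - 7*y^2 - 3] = y*(-3*y - 14)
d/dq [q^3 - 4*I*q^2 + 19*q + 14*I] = 3*q^2 - 8*I*q + 19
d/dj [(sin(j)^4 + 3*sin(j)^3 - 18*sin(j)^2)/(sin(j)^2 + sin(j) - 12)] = 2*(sin(j)^2 + 9*sin(j) + 24)*sin(j)*cos(j)/(sin(j) + 4)^2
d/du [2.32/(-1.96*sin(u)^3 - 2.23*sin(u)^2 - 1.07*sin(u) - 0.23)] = (13.6416*sin(u)^2 + 10.3472*sin(u) + 2.4824)*cos(u)/(1.96*sin(u)^3 + 2.23*sin(u)^2 + 1.07*sin(u) + 0.23)^2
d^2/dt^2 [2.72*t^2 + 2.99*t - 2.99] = 5.44000000000000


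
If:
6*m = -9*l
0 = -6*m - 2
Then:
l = 2/9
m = -1/3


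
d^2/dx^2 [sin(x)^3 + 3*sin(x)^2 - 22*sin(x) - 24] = -9*sin(x)^3 - 12*sin(x)^2 + 28*sin(x) + 6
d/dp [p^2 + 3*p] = 2*p + 3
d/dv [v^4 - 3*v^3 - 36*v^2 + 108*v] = 4*v^3 - 9*v^2 - 72*v + 108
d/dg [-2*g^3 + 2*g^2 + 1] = 2*g*(2 - 3*g)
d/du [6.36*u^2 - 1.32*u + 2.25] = 12.72*u - 1.32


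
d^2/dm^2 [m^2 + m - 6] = 2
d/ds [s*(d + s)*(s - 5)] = s*(d + s) + s*(s - 5) + (d + s)*(s - 5)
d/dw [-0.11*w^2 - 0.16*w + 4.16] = -0.22*w - 0.16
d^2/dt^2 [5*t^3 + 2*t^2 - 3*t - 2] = 30*t + 4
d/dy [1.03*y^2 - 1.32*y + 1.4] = 2.06*y - 1.32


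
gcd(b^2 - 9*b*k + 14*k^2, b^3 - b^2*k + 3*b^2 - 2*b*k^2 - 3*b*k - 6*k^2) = b - 2*k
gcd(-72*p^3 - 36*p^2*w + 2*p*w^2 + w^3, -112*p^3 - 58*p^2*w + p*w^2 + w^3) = 2*p + w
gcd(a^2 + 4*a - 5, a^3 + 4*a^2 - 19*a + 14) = a - 1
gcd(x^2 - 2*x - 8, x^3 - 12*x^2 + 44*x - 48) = x - 4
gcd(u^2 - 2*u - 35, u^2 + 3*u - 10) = u + 5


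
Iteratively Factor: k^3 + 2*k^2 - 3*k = (k + 3)*(k^2 - k) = k*(k + 3)*(k - 1)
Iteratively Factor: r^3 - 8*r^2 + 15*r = (r - 3)*(r^2 - 5*r) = r*(r - 3)*(r - 5)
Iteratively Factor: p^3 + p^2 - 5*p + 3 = (p + 3)*(p^2 - 2*p + 1) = (p - 1)*(p + 3)*(p - 1)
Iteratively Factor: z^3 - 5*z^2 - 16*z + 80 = (z - 4)*(z^2 - z - 20) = (z - 4)*(z + 4)*(z - 5)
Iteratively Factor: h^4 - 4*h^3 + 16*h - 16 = (h - 2)*(h^3 - 2*h^2 - 4*h + 8) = (h - 2)*(h + 2)*(h^2 - 4*h + 4) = (h - 2)^2*(h + 2)*(h - 2)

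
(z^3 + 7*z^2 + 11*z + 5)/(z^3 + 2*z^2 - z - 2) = (z^2 + 6*z + 5)/(z^2 + z - 2)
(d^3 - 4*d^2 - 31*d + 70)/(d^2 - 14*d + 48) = (d^3 - 4*d^2 - 31*d + 70)/(d^2 - 14*d + 48)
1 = 1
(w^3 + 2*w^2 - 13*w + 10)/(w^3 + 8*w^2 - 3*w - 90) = (w^2 - 3*w + 2)/(w^2 + 3*w - 18)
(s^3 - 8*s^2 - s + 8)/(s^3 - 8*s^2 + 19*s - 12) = (s^2 - 7*s - 8)/(s^2 - 7*s + 12)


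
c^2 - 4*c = c*(c - 4)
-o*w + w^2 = w*(-o + w)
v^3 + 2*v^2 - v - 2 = (v - 1)*(v + 1)*(v + 2)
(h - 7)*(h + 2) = h^2 - 5*h - 14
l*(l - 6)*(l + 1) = l^3 - 5*l^2 - 6*l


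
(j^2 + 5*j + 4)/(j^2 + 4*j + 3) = (j + 4)/(j + 3)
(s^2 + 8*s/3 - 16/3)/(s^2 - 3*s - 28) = (s - 4/3)/(s - 7)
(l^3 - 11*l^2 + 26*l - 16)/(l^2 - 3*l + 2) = l - 8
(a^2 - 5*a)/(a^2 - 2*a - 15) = a/(a + 3)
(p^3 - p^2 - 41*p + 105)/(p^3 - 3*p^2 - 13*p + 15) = (p^2 + 4*p - 21)/(p^2 + 2*p - 3)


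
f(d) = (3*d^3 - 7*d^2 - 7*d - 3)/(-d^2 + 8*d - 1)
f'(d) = (2*d - 8)*(3*d^3 - 7*d^2 - 7*d - 3)/(-d^2 + 8*d - 1)^2 + (9*d^2 - 14*d - 7)/(-d^2 + 8*d - 1)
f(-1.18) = 0.80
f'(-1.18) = -1.17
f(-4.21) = 6.13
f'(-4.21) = -2.11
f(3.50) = 1.04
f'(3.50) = 3.61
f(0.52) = -2.81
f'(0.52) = 2.66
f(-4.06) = 5.82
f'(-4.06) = -2.09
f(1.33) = -2.24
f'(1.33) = 0.29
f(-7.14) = 12.85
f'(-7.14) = -2.43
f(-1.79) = 1.63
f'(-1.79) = -1.52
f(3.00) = -0.43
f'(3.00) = 2.35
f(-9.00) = 17.49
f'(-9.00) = -2.55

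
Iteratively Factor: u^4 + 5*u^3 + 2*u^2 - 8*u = (u)*(u^3 + 5*u^2 + 2*u - 8) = u*(u + 2)*(u^2 + 3*u - 4) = u*(u - 1)*(u + 2)*(u + 4)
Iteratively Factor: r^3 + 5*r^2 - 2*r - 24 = (r - 2)*(r^2 + 7*r + 12) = (r - 2)*(r + 3)*(r + 4)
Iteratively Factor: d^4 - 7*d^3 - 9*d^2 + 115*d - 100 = (d - 1)*(d^3 - 6*d^2 - 15*d + 100) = (d - 1)*(d + 4)*(d^2 - 10*d + 25) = (d - 5)*(d - 1)*(d + 4)*(d - 5)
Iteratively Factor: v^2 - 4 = (v - 2)*(v + 2)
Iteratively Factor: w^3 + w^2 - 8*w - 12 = (w - 3)*(w^2 + 4*w + 4) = (w - 3)*(w + 2)*(w + 2)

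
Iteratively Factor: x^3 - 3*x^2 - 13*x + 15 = (x - 5)*(x^2 + 2*x - 3) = (x - 5)*(x + 3)*(x - 1)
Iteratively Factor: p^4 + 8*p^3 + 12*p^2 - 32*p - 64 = (p + 4)*(p^3 + 4*p^2 - 4*p - 16) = (p - 2)*(p + 4)*(p^2 + 6*p + 8) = (p - 2)*(p + 2)*(p + 4)*(p + 4)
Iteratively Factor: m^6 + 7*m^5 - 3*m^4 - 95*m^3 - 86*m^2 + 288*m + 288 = (m - 3)*(m^5 + 10*m^4 + 27*m^3 - 14*m^2 - 128*m - 96) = (m - 3)*(m + 3)*(m^4 + 7*m^3 + 6*m^2 - 32*m - 32) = (m - 3)*(m + 1)*(m + 3)*(m^3 + 6*m^2 - 32) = (m - 3)*(m - 2)*(m + 1)*(m + 3)*(m^2 + 8*m + 16) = (m - 3)*(m - 2)*(m + 1)*(m + 3)*(m + 4)*(m + 4)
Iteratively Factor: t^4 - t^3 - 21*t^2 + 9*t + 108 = (t + 3)*(t^3 - 4*t^2 - 9*t + 36) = (t - 3)*(t + 3)*(t^2 - t - 12) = (t - 3)*(t + 3)^2*(t - 4)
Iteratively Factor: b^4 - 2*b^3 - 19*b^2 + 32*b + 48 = (b + 1)*(b^3 - 3*b^2 - 16*b + 48) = (b + 1)*(b + 4)*(b^2 - 7*b + 12) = (b - 4)*(b + 1)*(b + 4)*(b - 3)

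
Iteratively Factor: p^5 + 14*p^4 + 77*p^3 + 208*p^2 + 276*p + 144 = (p + 2)*(p^4 + 12*p^3 + 53*p^2 + 102*p + 72) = (p + 2)*(p + 4)*(p^3 + 8*p^2 + 21*p + 18) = (p + 2)*(p + 3)*(p + 4)*(p^2 + 5*p + 6) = (p + 2)^2*(p + 3)*(p + 4)*(p + 3)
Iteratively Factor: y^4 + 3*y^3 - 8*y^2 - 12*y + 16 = (y + 2)*(y^3 + y^2 - 10*y + 8) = (y - 1)*(y + 2)*(y^2 + 2*y - 8) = (y - 1)*(y + 2)*(y + 4)*(y - 2)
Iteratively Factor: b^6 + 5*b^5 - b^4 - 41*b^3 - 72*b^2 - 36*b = (b + 3)*(b^5 + 2*b^4 - 7*b^3 - 20*b^2 - 12*b) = (b + 2)*(b + 3)*(b^4 - 7*b^2 - 6*b) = (b - 3)*(b + 2)*(b + 3)*(b^3 + 3*b^2 + 2*b) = b*(b - 3)*(b + 2)*(b + 3)*(b^2 + 3*b + 2) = b*(b - 3)*(b + 2)^2*(b + 3)*(b + 1)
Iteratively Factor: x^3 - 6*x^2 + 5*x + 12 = (x - 4)*(x^2 - 2*x - 3) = (x - 4)*(x + 1)*(x - 3)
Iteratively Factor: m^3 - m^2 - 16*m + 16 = (m - 4)*(m^2 + 3*m - 4) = (m - 4)*(m + 4)*(m - 1)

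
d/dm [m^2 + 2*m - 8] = 2*m + 2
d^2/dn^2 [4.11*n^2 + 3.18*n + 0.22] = 8.22000000000000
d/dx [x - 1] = 1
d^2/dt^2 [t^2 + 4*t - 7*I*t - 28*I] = 2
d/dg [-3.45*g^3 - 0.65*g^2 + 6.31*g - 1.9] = -10.35*g^2 - 1.3*g + 6.31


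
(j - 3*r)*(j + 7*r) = j^2 + 4*j*r - 21*r^2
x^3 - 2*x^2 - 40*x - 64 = (x - 8)*(x + 2)*(x + 4)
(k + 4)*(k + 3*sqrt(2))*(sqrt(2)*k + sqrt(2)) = sqrt(2)*k^3 + 6*k^2 + 5*sqrt(2)*k^2 + 4*sqrt(2)*k + 30*k + 24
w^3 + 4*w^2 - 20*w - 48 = (w - 4)*(w + 2)*(w + 6)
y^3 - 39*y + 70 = (y - 5)*(y - 2)*(y + 7)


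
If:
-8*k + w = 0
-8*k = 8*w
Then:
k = 0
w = 0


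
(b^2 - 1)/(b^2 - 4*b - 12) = (1 - b^2)/(-b^2 + 4*b + 12)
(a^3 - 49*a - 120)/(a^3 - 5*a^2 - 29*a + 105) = (a^2 - 5*a - 24)/(a^2 - 10*a + 21)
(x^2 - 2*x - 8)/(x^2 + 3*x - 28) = (x + 2)/(x + 7)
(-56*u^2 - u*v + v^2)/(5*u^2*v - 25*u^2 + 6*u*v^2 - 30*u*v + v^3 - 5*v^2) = (-56*u^2 - u*v + v^2)/(5*u^2*v - 25*u^2 + 6*u*v^2 - 30*u*v + v^3 - 5*v^2)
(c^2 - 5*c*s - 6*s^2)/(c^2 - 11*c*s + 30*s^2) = (-c - s)/(-c + 5*s)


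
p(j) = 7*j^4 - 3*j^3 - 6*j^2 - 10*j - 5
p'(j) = 28*j^3 - 9*j^2 - 12*j - 10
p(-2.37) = 245.78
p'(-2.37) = -404.85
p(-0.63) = 0.77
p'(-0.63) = -13.01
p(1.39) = -12.42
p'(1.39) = 31.13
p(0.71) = -14.42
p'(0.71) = -13.04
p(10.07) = 68203.10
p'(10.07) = 27548.64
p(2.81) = 289.40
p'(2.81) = 506.48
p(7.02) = 15591.18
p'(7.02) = 9148.79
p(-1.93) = 110.64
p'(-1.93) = -221.66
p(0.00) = -5.00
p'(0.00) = -10.00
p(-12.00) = 149587.00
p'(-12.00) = -49546.00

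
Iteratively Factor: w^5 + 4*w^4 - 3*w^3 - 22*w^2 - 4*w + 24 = (w + 3)*(w^4 + w^3 - 6*w^2 - 4*w + 8) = (w - 1)*(w + 3)*(w^3 + 2*w^2 - 4*w - 8) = (w - 2)*(w - 1)*(w + 3)*(w^2 + 4*w + 4) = (w - 2)*(w - 1)*(w + 2)*(w + 3)*(w + 2)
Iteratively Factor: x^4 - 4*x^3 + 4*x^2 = (x - 2)*(x^3 - 2*x^2) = x*(x - 2)*(x^2 - 2*x) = x*(x - 2)^2*(x)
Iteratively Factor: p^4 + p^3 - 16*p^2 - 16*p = (p)*(p^3 + p^2 - 16*p - 16) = p*(p - 4)*(p^2 + 5*p + 4) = p*(p - 4)*(p + 1)*(p + 4)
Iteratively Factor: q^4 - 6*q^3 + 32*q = (q - 4)*(q^3 - 2*q^2 - 8*q) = (q - 4)*(q + 2)*(q^2 - 4*q) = (q - 4)^2*(q + 2)*(q)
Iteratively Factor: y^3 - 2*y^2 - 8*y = (y - 4)*(y^2 + 2*y) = (y - 4)*(y + 2)*(y)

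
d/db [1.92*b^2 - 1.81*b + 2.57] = 3.84*b - 1.81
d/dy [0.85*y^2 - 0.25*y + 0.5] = 1.7*y - 0.25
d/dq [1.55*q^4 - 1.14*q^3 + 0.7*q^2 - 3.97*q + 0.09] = 6.2*q^3 - 3.42*q^2 + 1.4*q - 3.97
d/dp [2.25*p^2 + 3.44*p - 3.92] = 4.5*p + 3.44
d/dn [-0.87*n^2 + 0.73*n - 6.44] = 0.73 - 1.74*n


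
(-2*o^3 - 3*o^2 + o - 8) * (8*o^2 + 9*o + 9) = -16*o^5 - 42*o^4 - 37*o^3 - 82*o^2 - 63*o - 72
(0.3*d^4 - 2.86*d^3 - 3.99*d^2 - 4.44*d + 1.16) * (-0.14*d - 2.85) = -0.042*d^5 - 0.4546*d^4 + 8.7096*d^3 + 11.9931*d^2 + 12.4916*d - 3.306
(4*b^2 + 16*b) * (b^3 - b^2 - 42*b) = 4*b^5 + 12*b^4 - 184*b^3 - 672*b^2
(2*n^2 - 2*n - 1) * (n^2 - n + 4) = 2*n^4 - 4*n^3 + 9*n^2 - 7*n - 4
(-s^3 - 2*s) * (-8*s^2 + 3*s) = 8*s^5 - 3*s^4 + 16*s^3 - 6*s^2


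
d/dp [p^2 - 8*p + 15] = 2*p - 8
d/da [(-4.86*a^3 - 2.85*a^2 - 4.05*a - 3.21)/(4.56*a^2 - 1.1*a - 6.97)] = (-22.1616*a^4 + 10.692*a^3 + 123.2256*a^2 + 69.0042*a + 24.6975)/(20.7936*a^4 - 10.032*a^3 - 62.3564*a^2 + 15.334*a + 48.5809)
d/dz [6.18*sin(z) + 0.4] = 6.18*cos(z)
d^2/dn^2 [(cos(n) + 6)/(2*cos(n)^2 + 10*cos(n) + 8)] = (-9*(1 - cos(2*n))^2*cos(n)/4 - 19*(1 - cos(2*n))^2/4 + 425*cos(n)/2 - 18*cos(2*n) - 18*cos(3*n) + cos(5*n)/2 + 213)/(2*(cos(n) + 1)^3*(cos(n) + 4)^3)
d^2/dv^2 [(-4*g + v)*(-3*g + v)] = 2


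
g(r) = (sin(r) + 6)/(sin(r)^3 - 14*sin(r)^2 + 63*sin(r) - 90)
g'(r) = (sin(r) + 6)*(-3*sin(r)^2*cos(r) + 28*sin(r)*cos(r) - 63*cos(r))/(sin(r)^3 - 14*sin(r)^2 + 63*sin(r) - 90)^2 + cos(r)/(sin(r)^3 - 14*sin(r)^2 + 63*sin(r) - 90) = (-2*sin(r)^3 - 4*sin(r)^2 + 168*sin(r) - 468)*cos(r)/(sin(r)^3 - 14*sin(r)^2 + 63*sin(r) - 90)^2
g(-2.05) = -0.03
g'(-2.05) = 0.01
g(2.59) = -0.11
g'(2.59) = 0.09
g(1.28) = -0.17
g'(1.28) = -0.05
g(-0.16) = -0.06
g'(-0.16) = -0.05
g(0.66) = -0.12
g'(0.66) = -0.09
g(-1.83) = -0.03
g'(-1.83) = 0.01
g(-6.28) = -0.07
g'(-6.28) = -0.06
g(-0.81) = -0.04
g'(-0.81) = -0.02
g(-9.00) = -0.05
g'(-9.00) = 0.03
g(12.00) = -0.04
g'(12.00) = -0.03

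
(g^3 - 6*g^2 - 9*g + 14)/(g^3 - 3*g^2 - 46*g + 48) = (g^2 - 5*g - 14)/(g^2 - 2*g - 48)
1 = 1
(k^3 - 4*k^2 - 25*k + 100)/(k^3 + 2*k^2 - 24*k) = (k^2 - 25)/(k*(k + 6))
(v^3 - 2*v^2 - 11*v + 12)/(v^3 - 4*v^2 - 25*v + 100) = (v^2 + 2*v - 3)/(v^2 - 25)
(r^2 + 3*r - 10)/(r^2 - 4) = (r + 5)/(r + 2)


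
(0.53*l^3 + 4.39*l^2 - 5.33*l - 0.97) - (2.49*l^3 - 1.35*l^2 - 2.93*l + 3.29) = -1.96*l^3 + 5.74*l^2 - 2.4*l - 4.26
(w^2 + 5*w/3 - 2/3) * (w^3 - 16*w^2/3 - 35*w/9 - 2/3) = w^5 - 11*w^4/3 - 121*w^3/9 - 97*w^2/27 + 40*w/27 + 4/9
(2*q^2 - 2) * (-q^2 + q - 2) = -2*q^4 + 2*q^3 - 2*q^2 - 2*q + 4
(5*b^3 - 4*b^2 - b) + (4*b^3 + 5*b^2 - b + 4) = 9*b^3 + b^2 - 2*b + 4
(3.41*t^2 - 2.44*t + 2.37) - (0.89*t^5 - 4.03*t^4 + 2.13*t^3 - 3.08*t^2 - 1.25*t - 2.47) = -0.89*t^5 + 4.03*t^4 - 2.13*t^3 + 6.49*t^2 - 1.19*t + 4.84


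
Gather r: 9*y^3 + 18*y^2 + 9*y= 9*y^3 + 18*y^2 + 9*y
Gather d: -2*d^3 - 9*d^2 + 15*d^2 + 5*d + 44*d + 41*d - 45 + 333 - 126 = -2*d^3 + 6*d^2 + 90*d + 162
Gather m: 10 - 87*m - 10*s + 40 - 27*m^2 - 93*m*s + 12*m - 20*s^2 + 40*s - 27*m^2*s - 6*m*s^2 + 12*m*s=m^2*(-27*s - 27) + m*(-6*s^2 - 81*s - 75) - 20*s^2 + 30*s + 50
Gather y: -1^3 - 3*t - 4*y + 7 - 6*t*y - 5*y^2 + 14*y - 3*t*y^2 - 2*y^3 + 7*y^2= -3*t - 2*y^3 + y^2*(2 - 3*t) + y*(10 - 6*t) + 6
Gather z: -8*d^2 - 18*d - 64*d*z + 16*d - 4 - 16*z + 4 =-8*d^2 - 2*d + z*(-64*d - 16)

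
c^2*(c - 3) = c^3 - 3*c^2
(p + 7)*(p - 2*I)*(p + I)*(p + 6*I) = p^4 + 7*p^3 + 5*I*p^3 + 8*p^2 + 35*I*p^2 + 56*p + 12*I*p + 84*I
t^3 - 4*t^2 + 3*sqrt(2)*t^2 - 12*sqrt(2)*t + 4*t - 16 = (t - 4)*(t + sqrt(2))*(t + 2*sqrt(2))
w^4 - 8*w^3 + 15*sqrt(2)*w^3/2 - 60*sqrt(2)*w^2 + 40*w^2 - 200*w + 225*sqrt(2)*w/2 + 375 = (w - 5)*(w - 3)*(w + 5*sqrt(2)/2)*(w + 5*sqrt(2))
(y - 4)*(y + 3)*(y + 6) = y^3 + 5*y^2 - 18*y - 72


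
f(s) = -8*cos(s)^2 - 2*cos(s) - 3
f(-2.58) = -7.04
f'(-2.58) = 6.15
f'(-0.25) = -4.33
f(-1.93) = -3.29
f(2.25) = -4.90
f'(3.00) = -1.95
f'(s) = 16*sin(s)*cos(s) + 2*sin(s)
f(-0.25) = -12.45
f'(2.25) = -6.26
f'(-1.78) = 1.29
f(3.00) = -8.86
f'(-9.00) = 5.18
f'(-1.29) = -6.18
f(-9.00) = -7.82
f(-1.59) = -2.96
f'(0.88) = 9.40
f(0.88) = -7.52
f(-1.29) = -4.17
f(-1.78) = -2.93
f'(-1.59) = -1.69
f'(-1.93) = 3.39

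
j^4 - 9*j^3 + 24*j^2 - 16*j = j*(j - 4)^2*(j - 1)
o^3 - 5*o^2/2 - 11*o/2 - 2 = (o - 4)*(o + 1/2)*(o + 1)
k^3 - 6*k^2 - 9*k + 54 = (k - 6)*(k - 3)*(k + 3)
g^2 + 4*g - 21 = (g - 3)*(g + 7)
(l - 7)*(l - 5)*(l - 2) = l^3 - 14*l^2 + 59*l - 70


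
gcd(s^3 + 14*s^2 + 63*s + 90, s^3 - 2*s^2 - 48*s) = s + 6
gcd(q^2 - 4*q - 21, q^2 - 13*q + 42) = q - 7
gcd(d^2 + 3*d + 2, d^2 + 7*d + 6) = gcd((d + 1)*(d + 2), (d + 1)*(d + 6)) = d + 1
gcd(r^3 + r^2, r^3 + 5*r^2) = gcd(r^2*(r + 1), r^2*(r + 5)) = r^2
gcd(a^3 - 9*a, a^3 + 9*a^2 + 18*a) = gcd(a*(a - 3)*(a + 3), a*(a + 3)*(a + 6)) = a^2 + 3*a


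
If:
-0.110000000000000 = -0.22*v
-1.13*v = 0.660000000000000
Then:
No Solution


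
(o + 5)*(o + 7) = o^2 + 12*o + 35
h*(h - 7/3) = h^2 - 7*h/3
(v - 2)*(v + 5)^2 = v^3 + 8*v^2 + 5*v - 50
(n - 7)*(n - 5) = n^2 - 12*n + 35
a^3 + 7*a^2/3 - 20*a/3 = a*(a - 5/3)*(a + 4)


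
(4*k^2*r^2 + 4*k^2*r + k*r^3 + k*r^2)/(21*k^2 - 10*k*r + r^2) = k*r*(4*k*r + 4*k + r^2 + r)/(21*k^2 - 10*k*r + r^2)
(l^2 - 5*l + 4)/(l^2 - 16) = (l - 1)/(l + 4)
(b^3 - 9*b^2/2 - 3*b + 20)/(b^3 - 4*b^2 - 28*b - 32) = (b^2 - 13*b/2 + 10)/(b^2 - 6*b - 16)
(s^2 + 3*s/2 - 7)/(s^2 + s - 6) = (s + 7/2)/(s + 3)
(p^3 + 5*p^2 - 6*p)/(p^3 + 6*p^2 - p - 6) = p/(p + 1)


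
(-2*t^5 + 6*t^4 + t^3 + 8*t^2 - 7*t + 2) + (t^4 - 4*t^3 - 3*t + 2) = -2*t^5 + 7*t^4 - 3*t^3 + 8*t^2 - 10*t + 4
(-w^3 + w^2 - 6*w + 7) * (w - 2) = -w^4 + 3*w^3 - 8*w^2 + 19*w - 14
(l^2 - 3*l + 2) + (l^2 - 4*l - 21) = 2*l^2 - 7*l - 19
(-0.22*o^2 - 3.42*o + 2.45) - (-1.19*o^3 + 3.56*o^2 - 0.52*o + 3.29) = 1.19*o^3 - 3.78*o^2 - 2.9*o - 0.84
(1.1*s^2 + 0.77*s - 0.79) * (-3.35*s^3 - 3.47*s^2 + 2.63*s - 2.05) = -3.685*s^5 - 6.3965*s^4 + 2.8676*s^3 + 2.5114*s^2 - 3.6562*s + 1.6195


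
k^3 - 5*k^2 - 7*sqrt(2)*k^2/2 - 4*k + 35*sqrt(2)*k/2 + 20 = (k - 5)*(k - 4*sqrt(2))*(k + sqrt(2)/2)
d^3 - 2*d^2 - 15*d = d*(d - 5)*(d + 3)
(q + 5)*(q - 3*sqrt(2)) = q^2 - 3*sqrt(2)*q + 5*q - 15*sqrt(2)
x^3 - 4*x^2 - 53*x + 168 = (x - 8)*(x - 3)*(x + 7)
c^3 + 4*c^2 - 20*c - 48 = (c - 4)*(c + 2)*(c + 6)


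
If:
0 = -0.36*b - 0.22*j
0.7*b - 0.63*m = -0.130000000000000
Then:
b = 0.9*m - 0.185714285714286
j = 0.303896103896104 - 1.47272727272727*m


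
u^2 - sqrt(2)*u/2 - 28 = (u - 4*sqrt(2))*(u + 7*sqrt(2)/2)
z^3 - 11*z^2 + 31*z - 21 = (z - 7)*(z - 3)*(z - 1)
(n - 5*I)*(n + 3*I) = n^2 - 2*I*n + 15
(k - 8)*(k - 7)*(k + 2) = k^3 - 13*k^2 + 26*k + 112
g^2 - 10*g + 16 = (g - 8)*(g - 2)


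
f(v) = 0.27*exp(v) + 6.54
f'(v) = 0.27*exp(v)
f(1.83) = 8.22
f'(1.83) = 1.68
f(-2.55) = 6.56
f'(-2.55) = 0.02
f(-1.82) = 6.58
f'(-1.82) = 0.04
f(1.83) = 8.22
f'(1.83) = 1.68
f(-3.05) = 6.55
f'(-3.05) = 0.01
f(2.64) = 10.32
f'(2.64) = 3.78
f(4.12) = 23.16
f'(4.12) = 16.62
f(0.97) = 7.25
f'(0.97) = 0.71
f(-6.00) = 6.54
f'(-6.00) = 0.00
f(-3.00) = 6.55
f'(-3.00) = 0.01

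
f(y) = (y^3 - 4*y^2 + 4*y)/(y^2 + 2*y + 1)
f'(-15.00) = 0.92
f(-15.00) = -22.12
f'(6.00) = 0.75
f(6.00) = 1.96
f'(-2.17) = -21.20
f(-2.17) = -27.57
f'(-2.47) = -11.61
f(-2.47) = -22.84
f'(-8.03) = 0.64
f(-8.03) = -16.35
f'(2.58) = 0.22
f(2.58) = 0.07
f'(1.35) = -0.33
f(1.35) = 0.10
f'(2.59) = 0.23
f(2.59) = 0.07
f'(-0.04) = 5.07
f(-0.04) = -0.18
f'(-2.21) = -19.41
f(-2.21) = -26.75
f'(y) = (-2*y - 2)*(y^3 - 4*y^2 + 4*y)/(y^2 + 2*y + 1)^2 + (3*y^2 - 8*y + 4)/(y^2 + 2*y + 1)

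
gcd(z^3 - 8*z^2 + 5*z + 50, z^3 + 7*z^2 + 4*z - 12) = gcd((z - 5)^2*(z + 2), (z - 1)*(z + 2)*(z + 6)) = z + 2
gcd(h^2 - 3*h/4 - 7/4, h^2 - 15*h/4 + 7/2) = h - 7/4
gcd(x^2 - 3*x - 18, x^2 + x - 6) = x + 3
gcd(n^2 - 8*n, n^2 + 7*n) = n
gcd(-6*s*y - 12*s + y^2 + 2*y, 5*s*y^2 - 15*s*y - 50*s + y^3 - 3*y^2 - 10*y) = y + 2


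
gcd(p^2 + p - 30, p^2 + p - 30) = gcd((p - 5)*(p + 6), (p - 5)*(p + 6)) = p^2 + p - 30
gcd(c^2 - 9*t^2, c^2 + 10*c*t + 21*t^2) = c + 3*t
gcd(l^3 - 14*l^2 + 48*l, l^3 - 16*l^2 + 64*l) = l^2 - 8*l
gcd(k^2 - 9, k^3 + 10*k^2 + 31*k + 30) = k + 3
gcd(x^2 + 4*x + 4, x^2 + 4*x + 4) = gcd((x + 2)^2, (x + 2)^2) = x^2 + 4*x + 4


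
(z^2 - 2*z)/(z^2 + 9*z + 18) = z*(z - 2)/(z^2 + 9*z + 18)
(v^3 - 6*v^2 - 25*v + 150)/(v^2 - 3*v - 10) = (v^2 - v - 30)/(v + 2)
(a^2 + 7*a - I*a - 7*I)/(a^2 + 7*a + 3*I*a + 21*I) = (a - I)/(a + 3*I)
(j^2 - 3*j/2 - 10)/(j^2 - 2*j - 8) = (j + 5/2)/(j + 2)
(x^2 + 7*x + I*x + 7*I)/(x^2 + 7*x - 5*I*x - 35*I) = (x + I)/(x - 5*I)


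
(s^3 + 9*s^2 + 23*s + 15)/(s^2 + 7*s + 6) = (s^2 + 8*s + 15)/(s + 6)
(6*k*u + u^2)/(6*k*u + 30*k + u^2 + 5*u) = u/(u + 5)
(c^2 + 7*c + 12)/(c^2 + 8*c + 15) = (c + 4)/(c + 5)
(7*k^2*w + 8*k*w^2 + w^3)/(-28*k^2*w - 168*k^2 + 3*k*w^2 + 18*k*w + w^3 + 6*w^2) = w*(k + w)/(-4*k*w - 24*k + w^2 + 6*w)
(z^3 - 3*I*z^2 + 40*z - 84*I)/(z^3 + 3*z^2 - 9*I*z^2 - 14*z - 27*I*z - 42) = (z + 6*I)/(z + 3)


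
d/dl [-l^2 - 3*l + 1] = -2*l - 3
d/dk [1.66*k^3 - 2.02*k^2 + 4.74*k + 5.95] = 4.98*k^2 - 4.04*k + 4.74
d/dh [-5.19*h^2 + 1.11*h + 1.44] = 1.11 - 10.38*h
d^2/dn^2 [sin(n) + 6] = -sin(n)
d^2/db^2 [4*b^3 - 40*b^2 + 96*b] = 24*b - 80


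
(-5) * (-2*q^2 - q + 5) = 10*q^2 + 5*q - 25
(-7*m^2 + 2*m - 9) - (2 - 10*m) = -7*m^2 + 12*m - 11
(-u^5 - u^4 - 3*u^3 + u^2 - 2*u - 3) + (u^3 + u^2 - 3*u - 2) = -u^5 - u^4 - 2*u^3 + 2*u^2 - 5*u - 5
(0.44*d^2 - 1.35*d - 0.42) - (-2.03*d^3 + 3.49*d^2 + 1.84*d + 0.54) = 2.03*d^3 - 3.05*d^2 - 3.19*d - 0.96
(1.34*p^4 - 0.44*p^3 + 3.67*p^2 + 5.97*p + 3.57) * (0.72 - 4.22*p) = -5.6548*p^5 + 2.8216*p^4 - 15.8042*p^3 - 22.551*p^2 - 10.767*p + 2.5704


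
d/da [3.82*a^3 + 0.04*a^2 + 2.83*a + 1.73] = 11.46*a^2 + 0.08*a + 2.83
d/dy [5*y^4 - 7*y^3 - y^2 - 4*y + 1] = 20*y^3 - 21*y^2 - 2*y - 4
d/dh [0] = 0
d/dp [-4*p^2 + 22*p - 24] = 22 - 8*p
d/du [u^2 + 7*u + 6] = 2*u + 7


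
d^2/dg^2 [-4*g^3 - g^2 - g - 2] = -24*g - 2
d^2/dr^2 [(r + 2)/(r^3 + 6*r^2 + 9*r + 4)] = 6*(r^3 + 8*r^2 + 24*r + 26)/(r^7 + 16*r^6 + 102*r^5 + 332*r^4 + 593*r^3 + 588*r^2 + 304*r + 64)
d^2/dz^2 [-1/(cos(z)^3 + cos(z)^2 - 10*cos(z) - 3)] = ((37*cos(z) - 8*cos(2*z) - 9*cos(3*z))*(cos(z)^3 + cos(z)^2 - 10*cos(z) - 3)/4 - 2*(3*cos(z)^2 + 2*cos(z) - 10)^2*sin(z)^2)/(cos(z)^3 + cos(z)^2 - 10*cos(z) - 3)^3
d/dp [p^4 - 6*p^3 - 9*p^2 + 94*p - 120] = 4*p^3 - 18*p^2 - 18*p + 94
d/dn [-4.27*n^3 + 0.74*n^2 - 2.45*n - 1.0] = -12.81*n^2 + 1.48*n - 2.45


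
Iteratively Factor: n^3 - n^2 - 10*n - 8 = (n + 2)*(n^2 - 3*n - 4) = (n + 1)*(n + 2)*(n - 4)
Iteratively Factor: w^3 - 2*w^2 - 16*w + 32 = (w - 2)*(w^2 - 16) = (w - 4)*(w - 2)*(w + 4)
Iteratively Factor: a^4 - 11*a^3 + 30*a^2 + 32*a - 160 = (a - 4)*(a^3 - 7*a^2 + 2*a + 40) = (a - 5)*(a - 4)*(a^2 - 2*a - 8) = (a - 5)*(a - 4)^2*(a + 2)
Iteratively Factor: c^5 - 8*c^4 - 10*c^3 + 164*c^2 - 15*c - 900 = (c - 5)*(c^4 - 3*c^3 - 25*c^2 + 39*c + 180) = (c - 5)*(c + 3)*(c^3 - 6*c^2 - 7*c + 60) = (c - 5)*(c - 4)*(c + 3)*(c^2 - 2*c - 15) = (c - 5)^2*(c - 4)*(c + 3)*(c + 3)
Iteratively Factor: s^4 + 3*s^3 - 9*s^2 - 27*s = (s + 3)*(s^3 - 9*s) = s*(s + 3)*(s^2 - 9) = s*(s - 3)*(s + 3)*(s + 3)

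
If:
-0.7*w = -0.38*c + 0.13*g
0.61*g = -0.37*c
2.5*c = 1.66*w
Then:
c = 0.00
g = 0.00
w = 0.00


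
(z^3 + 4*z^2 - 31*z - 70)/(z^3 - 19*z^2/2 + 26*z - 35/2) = 2*(z^2 + 9*z + 14)/(2*z^2 - 9*z + 7)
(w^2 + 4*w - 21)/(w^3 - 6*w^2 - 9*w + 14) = (w^2 + 4*w - 21)/(w^3 - 6*w^2 - 9*w + 14)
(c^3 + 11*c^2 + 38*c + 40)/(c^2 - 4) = (c^2 + 9*c + 20)/(c - 2)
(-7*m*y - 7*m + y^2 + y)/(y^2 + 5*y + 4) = (-7*m + y)/(y + 4)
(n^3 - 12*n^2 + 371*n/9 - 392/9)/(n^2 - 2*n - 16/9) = (3*n^2 - 28*n + 49)/(3*n + 2)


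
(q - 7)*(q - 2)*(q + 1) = q^3 - 8*q^2 + 5*q + 14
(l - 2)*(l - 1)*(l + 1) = l^3 - 2*l^2 - l + 2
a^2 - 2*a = a*(a - 2)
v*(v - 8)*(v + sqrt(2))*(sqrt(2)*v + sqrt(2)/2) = sqrt(2)*v^4 - 15*sqrt(2)*v^3/2 + 2*v^3 - 15*v^2 - 4*sqrt(2)*v^2 - 8*v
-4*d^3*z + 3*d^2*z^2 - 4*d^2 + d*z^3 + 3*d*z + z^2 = (-d + z)*(4*d + z)*(d*z + 1)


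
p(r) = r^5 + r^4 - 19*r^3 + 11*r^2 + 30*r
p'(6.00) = 5454.00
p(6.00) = 5544.00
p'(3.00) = 96.00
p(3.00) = 0.00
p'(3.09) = 127.58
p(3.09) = 10.03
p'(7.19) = 12090.72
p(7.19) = 15609.82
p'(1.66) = -34.29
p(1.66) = 13.40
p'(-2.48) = -247.01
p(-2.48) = 227.08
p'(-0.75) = -18.67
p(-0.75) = -8.22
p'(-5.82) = 2919.38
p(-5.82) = -1586.57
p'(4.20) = 969.12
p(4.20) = 530.45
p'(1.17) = -6.51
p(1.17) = 23.79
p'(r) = 5*r^4 + 4*r^3 - 57*r^2 + 22*r + 30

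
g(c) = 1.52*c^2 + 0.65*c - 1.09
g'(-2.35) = -6.49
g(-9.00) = 116.18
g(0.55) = -0.27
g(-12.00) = 209.99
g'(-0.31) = -0.29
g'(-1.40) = -3.61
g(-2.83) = 9.24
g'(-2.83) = -7.95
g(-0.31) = -1.15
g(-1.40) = 0.98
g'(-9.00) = -26.71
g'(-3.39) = -9.66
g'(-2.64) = -7.38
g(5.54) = 49.16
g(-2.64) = 7.79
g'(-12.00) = -35.83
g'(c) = 3.04*c + 0.65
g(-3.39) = 14.17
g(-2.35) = 5.78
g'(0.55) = 2.32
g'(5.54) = 17.49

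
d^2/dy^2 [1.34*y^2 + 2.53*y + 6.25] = 2.68000000000000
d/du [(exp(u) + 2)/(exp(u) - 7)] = -9*exp(u)/(exp(u) - 7)^2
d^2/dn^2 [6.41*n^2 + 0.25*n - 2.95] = 12.8200000000000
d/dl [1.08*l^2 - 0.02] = 2.16*l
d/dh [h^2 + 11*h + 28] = 2*h + 11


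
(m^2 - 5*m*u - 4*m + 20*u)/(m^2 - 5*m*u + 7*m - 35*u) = (m - 4)/(m + 7)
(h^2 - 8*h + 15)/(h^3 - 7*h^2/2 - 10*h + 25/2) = 2*(h - 3)/(2*h^2 + 3*h - 5)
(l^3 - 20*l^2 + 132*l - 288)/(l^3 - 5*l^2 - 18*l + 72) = (l^2 - 14*l + 48)/(l^2 + l - 12)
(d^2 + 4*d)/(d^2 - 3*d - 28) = d/(d - 7)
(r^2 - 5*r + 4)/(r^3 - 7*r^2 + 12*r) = (r - 1)/(r*(r - 3))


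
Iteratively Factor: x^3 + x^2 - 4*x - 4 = (x - 2)*(x^2 + 3*x + 2) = (x - 2)*(x + 1)*(x + 2)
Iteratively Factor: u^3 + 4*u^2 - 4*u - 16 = (u - 2)*(u^2 + 6*u + 8) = (u - 2)*(u + 4)*(u + 2)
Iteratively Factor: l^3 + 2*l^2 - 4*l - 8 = (l + 2)*(l^2 - 4) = (l - 2)*(l + 2)*(l + 2)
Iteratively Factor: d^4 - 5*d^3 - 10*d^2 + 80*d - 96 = (d + 4)*(d^3 - 9*d^2 + 26*d - 24) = (d - 2)*(d + 4)*(d^2 - 7*d + 12) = (d - 4)*(d - 2)*(d + 4)*(d - 3)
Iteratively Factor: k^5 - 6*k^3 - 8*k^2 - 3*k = (k + 1)*(k^4 - k^3 - 5*k^2 - 3*k) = k*(k + 1)*(k^3 - k^2 - 5*k - 3) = k*(k + 1)^2*(k^2 - 2*k - 3) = k*(k + 1)^3*(k - 3)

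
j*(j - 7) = j^2 - 7*j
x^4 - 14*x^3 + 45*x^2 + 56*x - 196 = (x - 7)^2*(x - 2)*(x + 2)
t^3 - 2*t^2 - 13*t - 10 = (t - 5)*(t + 1)*(t + 2)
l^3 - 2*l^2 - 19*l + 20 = (l - 5)*(l - 1)*(l + 4)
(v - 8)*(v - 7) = v^2 - 15*v + 56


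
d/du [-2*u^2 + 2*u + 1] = 2 - 4*u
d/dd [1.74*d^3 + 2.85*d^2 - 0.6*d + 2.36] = 5.22*d^2 + 5.7*d - 0.6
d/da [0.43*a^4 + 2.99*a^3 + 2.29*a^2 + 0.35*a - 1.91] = 1.72*a^3 + 8.97*a^2 + 4.58*a + 0.35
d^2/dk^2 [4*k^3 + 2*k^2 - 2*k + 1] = 24*k + 4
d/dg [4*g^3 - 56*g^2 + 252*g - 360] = 12*g^2 - 112*g + 252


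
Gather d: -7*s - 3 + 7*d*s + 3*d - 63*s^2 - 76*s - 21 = d*(7*s + 3) - 63*s^2 - 83*s - 24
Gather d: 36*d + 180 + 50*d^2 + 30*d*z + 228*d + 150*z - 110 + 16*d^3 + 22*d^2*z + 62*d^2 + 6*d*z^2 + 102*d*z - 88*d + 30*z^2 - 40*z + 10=16*d^3 + d^2*(22*z + 112) + d*(6*z^2 + 132*z + 176) + 30*z^2 + 110*z + 80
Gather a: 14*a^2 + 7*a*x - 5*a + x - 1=14*a^2 + a*(7*x - 5) + x - 1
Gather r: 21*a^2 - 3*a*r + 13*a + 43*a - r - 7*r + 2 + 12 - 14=21*a^2 + 56*a + r*(-3*a - 8)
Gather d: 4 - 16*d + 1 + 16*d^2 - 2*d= 16*d^2 - 18*d + 5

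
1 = 1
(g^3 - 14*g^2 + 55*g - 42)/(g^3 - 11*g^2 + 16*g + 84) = (g - 1)/(g + 2)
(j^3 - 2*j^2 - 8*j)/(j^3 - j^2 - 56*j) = (-j^2 + 2*j + 8)/(-j^2 + j + 56)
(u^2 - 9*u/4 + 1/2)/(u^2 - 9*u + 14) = (u - 1/4)/(u - 7)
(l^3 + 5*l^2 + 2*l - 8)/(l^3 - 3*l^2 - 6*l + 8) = (l + 4)/(l - 4)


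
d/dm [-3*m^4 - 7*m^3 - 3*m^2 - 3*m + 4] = -12*m^3 - 21*m^2 - 6*m - 3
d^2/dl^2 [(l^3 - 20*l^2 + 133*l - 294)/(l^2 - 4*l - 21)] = 180/(l^3 + 9*l^2 + 27*l + 27)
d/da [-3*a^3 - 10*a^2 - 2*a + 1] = -9*a^2 - 20*a - 2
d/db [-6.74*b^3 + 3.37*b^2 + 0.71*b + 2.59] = -20.22*b^2 + 6.74*b + 0.71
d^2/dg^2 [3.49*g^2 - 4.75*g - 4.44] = 6.98000000000000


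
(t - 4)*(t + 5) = t^2 + t - 20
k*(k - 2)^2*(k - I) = k^4 - 4*k^3 - I*k^3 + 4*k^2 + 4*I*k^2 - 4*I*k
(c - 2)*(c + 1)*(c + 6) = c^3 + 5*c^2 - 8*c - 12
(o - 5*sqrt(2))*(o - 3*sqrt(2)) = o^2 - 8*sqrt(2)*o + 30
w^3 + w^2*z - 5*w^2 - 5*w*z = w*(w - 5)*(w + z)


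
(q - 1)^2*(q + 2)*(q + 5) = q^4 + 5*q^3 - 3*q^2 - 13*q + 10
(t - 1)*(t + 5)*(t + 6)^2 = t^4 + 16*t^3 + 79*t^2 + 84*t - 180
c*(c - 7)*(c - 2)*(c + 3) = c^4 - 6*c^3 - 13*c^2 + 42*c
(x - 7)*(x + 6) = x^2 - x - 42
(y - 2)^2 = y^2 - 4*y + 4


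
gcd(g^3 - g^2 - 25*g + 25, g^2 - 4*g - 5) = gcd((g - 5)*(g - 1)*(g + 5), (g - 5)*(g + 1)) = g - 5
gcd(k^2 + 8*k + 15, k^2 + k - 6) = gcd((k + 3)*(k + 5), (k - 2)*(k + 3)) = k + 3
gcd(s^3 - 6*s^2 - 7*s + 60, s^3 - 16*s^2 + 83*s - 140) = s^2 - 9*s + 20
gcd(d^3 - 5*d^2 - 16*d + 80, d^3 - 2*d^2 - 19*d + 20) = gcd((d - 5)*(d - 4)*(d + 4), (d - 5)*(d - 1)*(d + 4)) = d^2 - d - 20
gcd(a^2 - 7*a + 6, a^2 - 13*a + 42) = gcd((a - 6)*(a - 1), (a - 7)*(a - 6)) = a - 6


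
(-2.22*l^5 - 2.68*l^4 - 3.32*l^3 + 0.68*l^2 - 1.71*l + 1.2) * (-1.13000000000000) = 2.5086*l^5 + 3.0284*l^4 + 3.7516*l^3 - 0.7684*l^2 + 1.9323*l - 1.356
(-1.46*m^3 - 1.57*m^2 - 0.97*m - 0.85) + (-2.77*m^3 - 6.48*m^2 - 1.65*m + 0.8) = -4.23*m^3 - 8.05*m^2 - 2.62*m - 0.0499999999999999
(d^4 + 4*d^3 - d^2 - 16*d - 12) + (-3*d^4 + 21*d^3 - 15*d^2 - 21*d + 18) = -2*d^4 + 25*d^3 - 16*d^2 - 37*d + 6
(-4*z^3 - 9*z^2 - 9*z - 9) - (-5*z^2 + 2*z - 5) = -4*z^3 - 4*z^2 - 11*z - 4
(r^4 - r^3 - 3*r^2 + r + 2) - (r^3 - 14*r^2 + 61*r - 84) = r^4 - 2*r^3 + 11*r^2 - 60*r + 86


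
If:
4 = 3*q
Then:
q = 4/3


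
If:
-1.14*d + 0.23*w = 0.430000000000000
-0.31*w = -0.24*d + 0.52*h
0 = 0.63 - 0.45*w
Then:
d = -0.09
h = -0.88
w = 1.40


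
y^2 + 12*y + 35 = (y + 5)*(y + 7)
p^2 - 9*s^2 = (p - 3*s)*(p + 3*s)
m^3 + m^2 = m^2*(m + 1)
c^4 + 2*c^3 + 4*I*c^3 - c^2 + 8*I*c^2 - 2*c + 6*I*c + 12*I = (c + 2)*(c - I)*(c + 2*I)*(c + 3*I)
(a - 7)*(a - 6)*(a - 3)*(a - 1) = a^4 - 17*a^3 + 97*a^2 - 207*a + 126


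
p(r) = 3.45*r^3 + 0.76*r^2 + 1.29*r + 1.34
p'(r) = 10.35*r^2 + 1.52*r + 1.29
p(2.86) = 91.95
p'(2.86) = 90.30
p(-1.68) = -15.04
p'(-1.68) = 27.95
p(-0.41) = 0.70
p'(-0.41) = 2.41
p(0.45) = 2.39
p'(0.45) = 4.07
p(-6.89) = -1099.90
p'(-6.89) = 482.15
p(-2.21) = -35.04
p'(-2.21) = 48.48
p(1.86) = 28.57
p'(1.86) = 39.92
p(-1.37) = -7.87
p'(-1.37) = 18.63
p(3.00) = 105.20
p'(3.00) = 99.00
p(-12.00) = -5866.30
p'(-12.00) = 1473.45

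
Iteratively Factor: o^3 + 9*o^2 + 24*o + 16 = (o + 1)*(o^2 + 8*o + 16) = (o + 1)*(o + 4)*(o + 4)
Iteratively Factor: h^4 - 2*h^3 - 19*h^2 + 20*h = (h - 1)*(h^3 - h^2 - 20*h) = (h - 1)*(h + 4)*(h^2 - 5*h) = (h - 5)*(h - 1)*(h + 4)*(h)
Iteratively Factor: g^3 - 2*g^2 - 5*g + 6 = (g - 1)*(g^2 - g - 6) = (g - 1)*(g + 2)*(g - 3)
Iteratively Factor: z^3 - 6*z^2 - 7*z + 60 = (z - 4)*(z^2 - 2*z - 15) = (z - 5)*(z - 4)*(z + 3)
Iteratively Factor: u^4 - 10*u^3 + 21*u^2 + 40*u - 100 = (u + 2)*(u^3 - 12*u^2 + 45*u - 50) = (u - 5)*(u + 2)*(u^2 - 7*u + 10) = (u - 5)^2*(u + 2)*(u - 2)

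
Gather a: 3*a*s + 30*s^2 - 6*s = 3*a*s + 30*s^2 - 6*s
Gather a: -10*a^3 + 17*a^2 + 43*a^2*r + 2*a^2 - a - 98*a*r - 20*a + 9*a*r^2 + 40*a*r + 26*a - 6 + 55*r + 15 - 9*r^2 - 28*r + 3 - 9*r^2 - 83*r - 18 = -10*a^3 + a^2*(43*r + 19) + a*(9*r^2 - 58*r + 5) - 18*r^2 - 56*r - 6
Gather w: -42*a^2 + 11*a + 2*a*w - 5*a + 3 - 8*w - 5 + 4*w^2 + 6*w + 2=-42*a^2 + 6*a + 4*w^2 + w*(2*a - 2)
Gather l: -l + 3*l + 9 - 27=2*l - 18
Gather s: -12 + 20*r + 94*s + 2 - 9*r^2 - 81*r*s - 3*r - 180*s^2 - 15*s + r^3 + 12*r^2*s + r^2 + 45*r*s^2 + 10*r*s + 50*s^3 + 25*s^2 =r^3 - 8*r^2 + 17*r + 50*s^3 + s^2*(45*r - 155) + s*(12*r^2 - 71*r + 79) - 10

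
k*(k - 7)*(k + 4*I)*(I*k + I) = I*k^4 - 4*k^3 - 6*I*k^3 + 24*k^2 - 7*I*k^2 + 28*k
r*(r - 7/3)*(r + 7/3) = r^3 - 49*r/9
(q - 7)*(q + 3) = q^2 - 4*q - 21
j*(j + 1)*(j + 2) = j^3 + 3*j^2 + 2*j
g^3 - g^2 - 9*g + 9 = (g - 3)*(g - 1)*(g + 3)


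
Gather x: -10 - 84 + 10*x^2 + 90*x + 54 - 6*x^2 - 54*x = 4*x^2 + 36*x - 40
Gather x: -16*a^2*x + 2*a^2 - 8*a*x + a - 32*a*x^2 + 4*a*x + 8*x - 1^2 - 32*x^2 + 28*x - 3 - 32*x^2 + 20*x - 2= 2*a^2 + a + x^2*(-32*a - 64) + x*(-16*a^2 - 4*a + 56) - 6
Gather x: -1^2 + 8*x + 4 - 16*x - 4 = -8*x - 1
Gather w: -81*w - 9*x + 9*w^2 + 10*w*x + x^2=9*w^2 + w*(10*x - 81) + x^2 - 9*x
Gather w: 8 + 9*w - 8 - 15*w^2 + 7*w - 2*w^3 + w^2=-2*w^3 - 14*w^2 + 16*w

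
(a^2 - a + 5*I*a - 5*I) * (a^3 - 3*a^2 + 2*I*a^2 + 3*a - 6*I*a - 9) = a^5 - 4*a^4 + 7*I*a^4 - 4*a^3 - 28*I*a^3 + 28*a^2 + 36*I*a^2 - 21*a - 60*I*a + 45*I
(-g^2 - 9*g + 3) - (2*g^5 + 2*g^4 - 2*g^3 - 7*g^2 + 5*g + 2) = -2*g^5 - 2*g^4 + 2*g^3 + 6*g^2 - 14*g + 1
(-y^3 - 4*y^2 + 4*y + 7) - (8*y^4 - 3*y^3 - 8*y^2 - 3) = -8*y^4 + 2*y^3 + 4*y^2 + 4*y + 10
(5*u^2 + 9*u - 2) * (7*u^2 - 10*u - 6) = 35*u^4 + 13*u^3 - 134*u^2 - 34*u + 12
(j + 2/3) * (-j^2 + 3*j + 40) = -j^3 + 7*j^2/3 + 42*j + 80/3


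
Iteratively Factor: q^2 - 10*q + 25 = (q - 5)*(q - 5)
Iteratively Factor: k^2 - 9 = (k + 3)*(k - 3)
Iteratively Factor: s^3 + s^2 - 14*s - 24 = (s - 4)*(s^2 + 5*s + 6) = (s - 4)*(s + 2)*(s + 3)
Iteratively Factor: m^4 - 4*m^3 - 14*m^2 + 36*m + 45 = (m + 1)*(m^3 - 5*m^2 - 9*m + 45) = (m - 3)*(m + 1)*(m^2 - 2*m - 15) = (m - 5)*(m - 3)*(m + 1)*(m + 3)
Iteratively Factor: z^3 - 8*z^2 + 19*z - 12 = (z - 1)*(z^2 - 7*z + 12) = (z - 3)*(z - 1)*(z - 4)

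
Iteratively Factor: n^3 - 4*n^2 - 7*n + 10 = (n - 5)*(n^2 + n - 2) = (n - 5)*(n - 1)*(n + 2)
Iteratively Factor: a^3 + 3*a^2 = (a + 3)*(a^2) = a*(a + 3)*(a)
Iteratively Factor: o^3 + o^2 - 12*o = (o + 4)*(o^2 - 3*o) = (o - 3)*(o + 4)*(o)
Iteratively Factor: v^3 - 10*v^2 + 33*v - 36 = (v - 3)*(v^2 - 7*v + 12) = (v - 4)*(v - 3)*(v - 3)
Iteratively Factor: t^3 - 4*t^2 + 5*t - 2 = (t - 2)*(t^2 - 2*t + 1) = (t - 2)*(t - 1)*(t - 1)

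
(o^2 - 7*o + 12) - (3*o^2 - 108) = -2*o^2 - 7*o + 120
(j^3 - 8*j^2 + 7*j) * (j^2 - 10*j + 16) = j^5 - 18*j^4 + 103*j^3 - 198*j^2 + 112*j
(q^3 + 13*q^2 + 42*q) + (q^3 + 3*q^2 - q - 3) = 2*q^3 + 16*q^2 + 41*q - 3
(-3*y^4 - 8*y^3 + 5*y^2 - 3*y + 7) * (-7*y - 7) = 21*y^5 + 77*y^4 + 21*y^3 - 14*y^2 - 28*y - 49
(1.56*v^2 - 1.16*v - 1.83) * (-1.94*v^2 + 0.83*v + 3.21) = -3.0264*v^4 + 3.5452*v^3 + 7.595*v^2 - 5.2425*v - 5.8743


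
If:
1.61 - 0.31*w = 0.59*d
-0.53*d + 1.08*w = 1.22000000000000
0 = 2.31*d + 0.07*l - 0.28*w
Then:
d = 1.70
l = -48.17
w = 1.96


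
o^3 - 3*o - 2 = (o - 2)*(o + 1)^2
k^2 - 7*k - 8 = (k - 8)*(k + 1)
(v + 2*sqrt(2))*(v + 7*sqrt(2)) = v^2 + 9*sqrt(2)*v + 28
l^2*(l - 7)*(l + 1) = l^4 - 6*l^3 - 7*l^2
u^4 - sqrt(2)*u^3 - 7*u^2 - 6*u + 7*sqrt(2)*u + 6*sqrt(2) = (u - 3)*(u + 1)*(u + 2)*(u - sqrt(2))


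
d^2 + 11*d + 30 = (d + 5)*(d + 6)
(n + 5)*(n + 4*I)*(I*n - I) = I*n^3 - 4*n^2 + 4*I*n^2 - 16*n - 5*I*n + 20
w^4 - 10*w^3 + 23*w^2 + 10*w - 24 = (w - 6)*(w - 4)*(w - 1)*(w + 1)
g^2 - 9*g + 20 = (g - 5)*(g - 4)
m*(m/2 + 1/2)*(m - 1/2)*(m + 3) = m^4/2 + 7*m^3/4 + m^2/2 - 3*m/4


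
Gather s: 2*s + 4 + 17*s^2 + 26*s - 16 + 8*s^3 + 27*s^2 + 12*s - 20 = 8*s^3 + 44*s^2 + 40*s - 32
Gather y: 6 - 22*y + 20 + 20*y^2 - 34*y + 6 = 20*y^2 - 56*y + 32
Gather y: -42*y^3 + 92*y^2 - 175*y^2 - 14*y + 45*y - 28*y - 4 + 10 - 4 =-42*y^3 - 83*y^2 + 3*y + 2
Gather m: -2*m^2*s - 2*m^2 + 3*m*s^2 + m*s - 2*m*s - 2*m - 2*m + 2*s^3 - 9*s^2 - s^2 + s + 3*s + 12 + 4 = m^2*(-2*s - 2) + m*(3*s^2 - s - 4) + 2*s^3 - 10*s^2 + 4*s + 16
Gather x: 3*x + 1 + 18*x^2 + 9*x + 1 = 18*x^2 + 12*x + 2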